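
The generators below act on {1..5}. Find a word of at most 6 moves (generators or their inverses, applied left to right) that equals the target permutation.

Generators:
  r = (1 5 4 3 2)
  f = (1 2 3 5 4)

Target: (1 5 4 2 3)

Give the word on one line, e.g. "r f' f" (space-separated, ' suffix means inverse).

  after r: (1 5 4 3 2)
  after r: (1 4 2 5 3)
  after f: (2 4 3)
  after r: (1 5 4 2 3)

r r f r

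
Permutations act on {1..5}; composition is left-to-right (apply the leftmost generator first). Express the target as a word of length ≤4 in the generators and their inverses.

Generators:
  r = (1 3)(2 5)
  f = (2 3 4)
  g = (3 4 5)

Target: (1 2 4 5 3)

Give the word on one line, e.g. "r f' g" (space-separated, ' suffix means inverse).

r f' g'

  after r: (1 3)(2 5)
  after f': (1 2 5 4 3)
  after g': (1 2 4 5 3)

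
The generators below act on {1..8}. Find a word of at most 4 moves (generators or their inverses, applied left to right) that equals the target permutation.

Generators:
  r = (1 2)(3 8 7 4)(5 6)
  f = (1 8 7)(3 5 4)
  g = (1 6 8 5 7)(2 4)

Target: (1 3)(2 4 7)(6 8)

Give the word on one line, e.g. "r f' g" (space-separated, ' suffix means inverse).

  after g: (1 6 8 5 7)(2 4)
  after r: (1 5 4)(2 3 8 6 7)
  after f': (1 3)(2 4 7)(6 8)

g r f'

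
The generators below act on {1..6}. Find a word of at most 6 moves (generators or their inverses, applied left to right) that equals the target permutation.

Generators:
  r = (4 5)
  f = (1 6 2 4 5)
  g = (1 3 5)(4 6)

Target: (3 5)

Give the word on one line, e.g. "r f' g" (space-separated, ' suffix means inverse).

  after g: (1 3 5)(4 6)
  after f': (1 3 4)(2 6)
  after r': (1 3 5 4)(2 6)
  after f: (1 3)(4 6)
  after g': (3 5)

g f' r' f g'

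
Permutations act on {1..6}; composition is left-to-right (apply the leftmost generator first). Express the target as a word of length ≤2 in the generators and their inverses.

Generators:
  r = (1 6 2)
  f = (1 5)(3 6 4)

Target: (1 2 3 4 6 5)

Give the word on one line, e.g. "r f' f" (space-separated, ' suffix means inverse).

  after r': (1 2 6)
  after f': (1 2 3 4 6 5)

r' f'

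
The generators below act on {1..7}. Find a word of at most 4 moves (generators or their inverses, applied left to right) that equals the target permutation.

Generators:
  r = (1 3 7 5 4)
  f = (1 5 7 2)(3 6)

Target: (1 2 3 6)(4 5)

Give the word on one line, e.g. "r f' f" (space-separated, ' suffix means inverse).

  after f': (1 2 7 5)(3 6)
  after r': (1 2 3 6)(4 5)

f' r'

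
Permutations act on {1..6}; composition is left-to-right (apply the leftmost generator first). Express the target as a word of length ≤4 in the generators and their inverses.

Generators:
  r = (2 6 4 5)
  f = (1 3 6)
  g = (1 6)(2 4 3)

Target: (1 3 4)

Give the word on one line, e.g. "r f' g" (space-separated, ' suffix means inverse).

r' f r

  after r': (2 5 4 6)
  after f: (1 3 6 2 5 4)
  after r: (1 3 4)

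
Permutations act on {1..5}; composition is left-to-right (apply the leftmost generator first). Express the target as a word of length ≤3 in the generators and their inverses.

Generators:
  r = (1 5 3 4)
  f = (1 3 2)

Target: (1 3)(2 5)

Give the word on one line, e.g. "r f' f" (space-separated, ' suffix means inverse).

  after r': (1 4 3 5)
  after f': (1 4)(2 3 5)
  after r': (1 3)(2 5)

r' f' r'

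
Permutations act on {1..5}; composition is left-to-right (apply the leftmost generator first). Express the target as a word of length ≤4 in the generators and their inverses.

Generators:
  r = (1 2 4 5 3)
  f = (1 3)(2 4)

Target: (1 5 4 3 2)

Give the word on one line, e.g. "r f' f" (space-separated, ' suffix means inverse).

  after r': (1 3 5 4 2)
  after r': (1 5 2 3 4)
  after f': (1 5 4 3 2)

r' r' f'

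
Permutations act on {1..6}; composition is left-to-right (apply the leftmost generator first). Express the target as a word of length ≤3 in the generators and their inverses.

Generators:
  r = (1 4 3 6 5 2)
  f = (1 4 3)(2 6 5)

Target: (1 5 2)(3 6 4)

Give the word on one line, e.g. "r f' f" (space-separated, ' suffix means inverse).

  after f': (1 3 4)(2 5 6)
  after r: (1 6)
  after r: (1 5 2)(3 6 4)

f' r r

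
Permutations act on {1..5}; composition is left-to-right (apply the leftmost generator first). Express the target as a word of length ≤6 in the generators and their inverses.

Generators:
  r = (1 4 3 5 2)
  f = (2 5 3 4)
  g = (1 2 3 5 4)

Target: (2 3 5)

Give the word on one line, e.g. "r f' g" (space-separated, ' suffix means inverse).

f r f g'

  after f: (2 5 3 4)
  after r: (1 4)
  after f: (1 2 5 3 4)
  after g': (2 3 5)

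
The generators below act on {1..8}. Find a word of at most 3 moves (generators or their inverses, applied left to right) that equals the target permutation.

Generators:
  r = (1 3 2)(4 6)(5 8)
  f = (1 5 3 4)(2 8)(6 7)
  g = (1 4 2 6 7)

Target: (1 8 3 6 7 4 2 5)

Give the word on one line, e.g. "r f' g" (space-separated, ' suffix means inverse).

  after f: (1 5 3 4)(2 8)(6 7)
  after r': (1 8 3 6 7 4 2 5)

f r'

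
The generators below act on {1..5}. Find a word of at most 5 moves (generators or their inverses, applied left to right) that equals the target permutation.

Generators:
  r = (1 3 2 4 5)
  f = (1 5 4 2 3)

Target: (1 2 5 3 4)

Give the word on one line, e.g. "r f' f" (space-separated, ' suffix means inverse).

r' f r'

  after r': (1 5 4 2 3)
  after f: (1 4 3 5 2)
  after r': (1 2 5 3 4)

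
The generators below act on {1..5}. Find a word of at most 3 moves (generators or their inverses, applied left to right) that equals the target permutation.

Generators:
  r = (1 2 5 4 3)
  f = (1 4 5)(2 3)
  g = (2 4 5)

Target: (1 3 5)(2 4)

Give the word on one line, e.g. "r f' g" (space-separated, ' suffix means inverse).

  after r: (1 2 5 4 3)
  after f': (1 3 5)(2 4)

r f'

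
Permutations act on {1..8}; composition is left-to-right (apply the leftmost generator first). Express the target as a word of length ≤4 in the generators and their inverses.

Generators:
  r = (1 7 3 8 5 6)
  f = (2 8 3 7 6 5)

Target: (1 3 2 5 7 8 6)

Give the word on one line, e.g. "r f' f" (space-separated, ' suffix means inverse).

r f'

  after r: (1 7 3 8 5 6)
  after f': (1 3 2 5 7 8 6)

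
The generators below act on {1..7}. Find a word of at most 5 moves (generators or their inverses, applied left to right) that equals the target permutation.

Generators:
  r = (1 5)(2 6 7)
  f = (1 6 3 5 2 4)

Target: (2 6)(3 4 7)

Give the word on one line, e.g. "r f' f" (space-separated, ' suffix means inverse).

f f r f' f'

  after f: (1 6 3 5 2 4)
  after f: (1 3 2)(4 6 5)
  after r: (1 3 6)(2 5 4 7)
  after f': (1 6 4 7 5 2 3)
  after f': (2 6)(3 4 7)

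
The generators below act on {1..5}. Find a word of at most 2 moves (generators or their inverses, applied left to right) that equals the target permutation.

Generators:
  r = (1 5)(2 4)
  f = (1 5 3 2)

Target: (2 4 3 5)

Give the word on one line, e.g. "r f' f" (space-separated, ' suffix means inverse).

  after r: (1 5)(2 4)
  after f': (2 4 3 5)

r f'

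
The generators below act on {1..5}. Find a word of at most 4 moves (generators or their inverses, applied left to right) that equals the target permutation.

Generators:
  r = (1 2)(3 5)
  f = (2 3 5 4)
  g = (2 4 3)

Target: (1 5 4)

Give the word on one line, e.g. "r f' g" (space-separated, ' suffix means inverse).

  after r': (1 2)(3 5)
  after g': (1 3 5 4 2)
  after r: (1 5 4)

r' g' r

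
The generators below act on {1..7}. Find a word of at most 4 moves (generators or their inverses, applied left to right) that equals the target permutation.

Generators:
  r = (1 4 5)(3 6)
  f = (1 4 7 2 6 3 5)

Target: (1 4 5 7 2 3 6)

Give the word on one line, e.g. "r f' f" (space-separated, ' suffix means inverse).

r' f r

  after r': (1 5 4)(3 6)
  after f: (2 6 5 7)
  after r: (1 4 5 7 2 3 6)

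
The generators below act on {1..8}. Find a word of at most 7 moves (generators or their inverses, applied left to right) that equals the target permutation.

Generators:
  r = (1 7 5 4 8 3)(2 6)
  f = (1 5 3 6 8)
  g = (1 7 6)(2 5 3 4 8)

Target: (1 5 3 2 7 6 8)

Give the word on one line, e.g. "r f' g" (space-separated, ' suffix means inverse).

g' f f r' f'

  after g': (1 6 7)(2 8 4 3 5)
  after f: (1 8 4 6 7 5 2)
  after f: (2 5)(3 6 7)(4 8)
  after r': (1 3 2 7 8 5 6)
  after f': (1 5 3 2 7 6 8)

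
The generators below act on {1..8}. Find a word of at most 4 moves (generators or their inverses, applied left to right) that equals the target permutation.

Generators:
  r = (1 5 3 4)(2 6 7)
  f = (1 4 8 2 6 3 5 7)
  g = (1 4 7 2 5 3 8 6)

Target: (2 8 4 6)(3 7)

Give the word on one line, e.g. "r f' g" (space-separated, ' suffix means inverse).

  after f': (1 7 5 3 6 2 8 4)
  after g: (1 2 6 5 8 7 3)
  after f: (1 6 7 5 2 3 4 8)
  after g: (2 8 4 6)(3 7)

f' g f g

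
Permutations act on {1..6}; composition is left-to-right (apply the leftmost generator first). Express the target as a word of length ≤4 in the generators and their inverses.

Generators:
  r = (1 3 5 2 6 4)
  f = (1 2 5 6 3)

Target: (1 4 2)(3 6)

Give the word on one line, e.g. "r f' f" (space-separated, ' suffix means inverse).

r' f' f'

  after r': (1 4 6 2 5 3)
  after f': (1 4 5 6)
  after f': (1 4 2)(3 6)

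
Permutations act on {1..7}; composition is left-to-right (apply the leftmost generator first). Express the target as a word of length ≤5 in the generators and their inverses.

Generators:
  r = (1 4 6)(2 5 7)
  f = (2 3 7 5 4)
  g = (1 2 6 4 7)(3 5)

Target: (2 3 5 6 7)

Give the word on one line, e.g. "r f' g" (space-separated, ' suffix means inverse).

  after r': (1 6 4)(2 7 5)
  after f': (1 6 5 4)(2 3)
  after r: (2 3 5 6 7)

r' f' r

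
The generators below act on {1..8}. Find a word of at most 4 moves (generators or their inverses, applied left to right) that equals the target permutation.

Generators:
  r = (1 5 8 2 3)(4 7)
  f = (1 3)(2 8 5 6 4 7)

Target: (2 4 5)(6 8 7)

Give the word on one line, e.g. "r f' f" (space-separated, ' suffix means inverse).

f' f'

  after f': (1 3)(2 7 4 6 5 8)
  after f': (2 4 5)(6 8 7)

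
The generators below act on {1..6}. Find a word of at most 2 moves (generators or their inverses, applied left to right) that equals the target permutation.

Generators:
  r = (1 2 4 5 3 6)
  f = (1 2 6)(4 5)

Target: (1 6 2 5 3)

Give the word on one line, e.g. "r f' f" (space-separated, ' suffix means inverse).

  after r: (1 2 4 5 3 6)
  after f: (1 6 2 5 3)

r f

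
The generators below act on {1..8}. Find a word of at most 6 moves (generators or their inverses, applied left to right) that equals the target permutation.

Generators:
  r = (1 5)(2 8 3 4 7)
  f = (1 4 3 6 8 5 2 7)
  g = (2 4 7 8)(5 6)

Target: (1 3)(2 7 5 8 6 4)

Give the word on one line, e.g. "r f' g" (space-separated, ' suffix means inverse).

f r r g r'

  after f: (1 4 3 6 8 5 2 7)
  after r: (1 7 5 8)(3 6)
  after r: (1 2 8 5 3 6 4 7)
  after g: (1 4 8 6 7)(3 5)
  after r': (1 3)(2 7 5 8 6 4)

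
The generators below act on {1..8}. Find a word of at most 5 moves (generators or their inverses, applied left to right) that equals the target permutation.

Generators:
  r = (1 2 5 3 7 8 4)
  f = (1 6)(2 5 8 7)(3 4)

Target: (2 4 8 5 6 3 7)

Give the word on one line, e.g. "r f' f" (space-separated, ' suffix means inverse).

  after f': (1 6)(2 7 8 5)(3 4)
  after r': (1 6 4 5)(2 3 8)
  after f: (2 4 8 5 6 3 7)

f' r' f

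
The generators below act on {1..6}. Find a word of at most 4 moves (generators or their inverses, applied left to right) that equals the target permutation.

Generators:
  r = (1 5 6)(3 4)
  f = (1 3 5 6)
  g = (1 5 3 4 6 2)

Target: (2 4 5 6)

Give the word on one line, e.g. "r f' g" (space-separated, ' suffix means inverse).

  after g: (1 5 3 4 6 2)
  after f: (1 6 2 3 4)
  after r: (2 4 5 6)

g f r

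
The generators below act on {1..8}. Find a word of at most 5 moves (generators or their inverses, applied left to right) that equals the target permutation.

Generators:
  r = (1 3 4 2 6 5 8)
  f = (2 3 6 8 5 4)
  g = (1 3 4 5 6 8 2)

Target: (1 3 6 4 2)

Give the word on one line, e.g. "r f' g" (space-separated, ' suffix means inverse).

  after g: (1 3 4 5 6 8 2)
  after g: (1 4 6 2 3 5 8)
  after r': (1 3 6 4 2)

g g r'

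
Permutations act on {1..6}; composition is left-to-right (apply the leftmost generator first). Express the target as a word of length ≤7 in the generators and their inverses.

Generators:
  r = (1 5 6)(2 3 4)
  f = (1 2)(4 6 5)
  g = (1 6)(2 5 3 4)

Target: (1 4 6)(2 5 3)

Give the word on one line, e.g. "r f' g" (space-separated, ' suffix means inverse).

  after f': (1 2)(4 5 6)
  after r: (1 3 4 6 2 5)
  after f: (1 3 6)(2 4 5)
  after r': (1 2 3 5 4)
  after g': (1 4 6)(2 5 3)

f' r f r' g'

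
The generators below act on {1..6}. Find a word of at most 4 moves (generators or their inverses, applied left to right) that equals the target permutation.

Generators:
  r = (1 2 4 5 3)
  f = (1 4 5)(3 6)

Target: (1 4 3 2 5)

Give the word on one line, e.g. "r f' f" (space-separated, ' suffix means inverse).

  after r: (1 2 4 5 3)
  after r: (1 4 3 2 5)

r r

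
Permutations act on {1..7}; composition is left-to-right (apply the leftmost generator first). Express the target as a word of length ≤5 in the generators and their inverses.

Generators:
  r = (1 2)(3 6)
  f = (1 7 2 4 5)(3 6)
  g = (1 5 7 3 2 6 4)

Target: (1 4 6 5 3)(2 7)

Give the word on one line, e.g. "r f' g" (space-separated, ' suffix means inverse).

r g' g' g' f'

  after r: (1 2)(3 6)
  after g': (1 3 2 4 6 7 5)
  after g': (1 7)(2 6 5 4)
  after g': (1 5 6)(3 7 4)
  after f': (1 4 6 5 3)(2 7)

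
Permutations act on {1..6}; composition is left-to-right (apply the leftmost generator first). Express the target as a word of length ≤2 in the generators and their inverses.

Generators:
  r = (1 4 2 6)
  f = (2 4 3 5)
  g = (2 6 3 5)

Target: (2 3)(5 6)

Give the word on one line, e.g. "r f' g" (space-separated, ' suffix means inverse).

  after g': (2 5 3 6)
  after g': (2 3)(5 6)

g' g'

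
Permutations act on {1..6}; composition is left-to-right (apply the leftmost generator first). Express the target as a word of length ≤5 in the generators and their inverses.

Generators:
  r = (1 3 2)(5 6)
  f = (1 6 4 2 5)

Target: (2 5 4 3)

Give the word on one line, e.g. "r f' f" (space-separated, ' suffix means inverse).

  after f': (1 5 2 4 6)
  after f': (1 2 6 5 4)
  after r: (2 5 4 3)

f' f' r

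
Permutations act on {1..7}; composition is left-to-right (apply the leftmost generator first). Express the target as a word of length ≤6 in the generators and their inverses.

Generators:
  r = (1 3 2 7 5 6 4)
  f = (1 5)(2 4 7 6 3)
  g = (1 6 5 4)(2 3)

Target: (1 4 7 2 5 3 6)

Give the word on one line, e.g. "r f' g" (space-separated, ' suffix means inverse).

  after r': (1 4 6 5 7 2 3)
  after g: (3 6 4 5 7)
  after f': (1 5 4)(2 3 7 6)
  after f': (2 6 3 4 5)
  after r': (1 4 7 2 5 3 6)

r' g f' f' r'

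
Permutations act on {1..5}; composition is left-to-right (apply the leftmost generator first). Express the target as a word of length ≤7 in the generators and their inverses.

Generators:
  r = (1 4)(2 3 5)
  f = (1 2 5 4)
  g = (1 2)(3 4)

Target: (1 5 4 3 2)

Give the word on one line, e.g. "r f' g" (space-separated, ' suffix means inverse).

r g' g' g' r

  after r: (1 4)(2 3 5)
  after g': (1 3 5)(2 4)
  after g': (1 4)(2 3 5)
  after g': (1 3 5)(2 4)
  after r: (1 5 4 3 2)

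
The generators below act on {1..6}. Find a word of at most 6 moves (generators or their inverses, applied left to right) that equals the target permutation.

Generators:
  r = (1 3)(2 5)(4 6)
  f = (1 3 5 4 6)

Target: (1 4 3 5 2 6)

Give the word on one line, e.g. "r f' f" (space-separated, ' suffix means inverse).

r f f r' r'

  after r: (1 3)(2 5)(4 6)
  after f: (1 5 2 4)
  after f: (1 4 3 5 2 6)
  after r': (1 6 3 2 4)
  after r': (1 4 3 5 2 6)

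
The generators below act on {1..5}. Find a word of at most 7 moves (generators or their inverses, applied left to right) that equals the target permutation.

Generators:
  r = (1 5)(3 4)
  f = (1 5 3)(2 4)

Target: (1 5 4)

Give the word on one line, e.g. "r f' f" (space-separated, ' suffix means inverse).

f' f' r' f' f'

  after f': (1 3 5)(2 4)
  after f': (1 5 3)
  after r': (3 5 4)
  after f': (1 3)(2 4 5)
  after f': (1 5 4)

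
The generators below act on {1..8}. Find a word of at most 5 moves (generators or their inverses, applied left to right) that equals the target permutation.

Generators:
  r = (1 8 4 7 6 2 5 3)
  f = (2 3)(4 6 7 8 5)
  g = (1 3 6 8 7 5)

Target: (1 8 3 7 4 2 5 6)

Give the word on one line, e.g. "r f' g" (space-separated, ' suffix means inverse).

  after r': (1 3 5 2 6 7 4 8)
  after r': (1 5 6 4)(2 7 8 3)
  after f': (1 8 2 6 5 4)
  after g: (1 7 5 4 3 6)(2 8)
  after f: (1 8 3 7 4 2 5 6)

r' r' f' g f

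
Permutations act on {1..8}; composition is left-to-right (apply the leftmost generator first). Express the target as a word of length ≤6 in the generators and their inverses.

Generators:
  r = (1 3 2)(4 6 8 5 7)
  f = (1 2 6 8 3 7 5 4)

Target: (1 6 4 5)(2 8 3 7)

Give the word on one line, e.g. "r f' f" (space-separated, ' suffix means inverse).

  after r': (1 2 3)(4 7 5 8 6)
  after f': (2 8)(3 4)(5 6)
  after f': (1 4 8)(2 6 7 3 5)
  after r: (1 6 4 5)(2 8 3 7)

r' f' f' r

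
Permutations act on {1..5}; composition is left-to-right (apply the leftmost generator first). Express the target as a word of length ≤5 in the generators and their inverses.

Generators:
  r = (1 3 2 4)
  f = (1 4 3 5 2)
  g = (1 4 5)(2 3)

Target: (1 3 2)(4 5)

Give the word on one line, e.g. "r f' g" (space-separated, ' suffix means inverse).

g f r g

  after g: (1 4 5)(2 3)
  after f: (1 3)(2 5 4)
  after r: (1 2 5)
  after g: (1 3 2)(4 5)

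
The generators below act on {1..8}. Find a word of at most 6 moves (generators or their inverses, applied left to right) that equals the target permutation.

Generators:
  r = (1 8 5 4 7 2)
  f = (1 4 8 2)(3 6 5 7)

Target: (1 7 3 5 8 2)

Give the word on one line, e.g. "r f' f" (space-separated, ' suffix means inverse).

f' r r f r'

  after f': (1 2 8 4)(3 7 5 6)
  after r: (2 5 6 3)(4 8 7)
  after r: (1 8 2 4 5 6 3)
  after f: (1 2 8)(3 4 7)
  after r': (1 7 3 5 8 2)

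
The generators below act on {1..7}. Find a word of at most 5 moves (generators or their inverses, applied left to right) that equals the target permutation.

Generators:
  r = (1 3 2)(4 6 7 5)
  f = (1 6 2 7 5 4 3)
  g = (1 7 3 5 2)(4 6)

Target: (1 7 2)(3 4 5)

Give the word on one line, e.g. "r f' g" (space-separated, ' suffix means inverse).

  after r: (1 3 2)(4 6 7 5)
  after f: (2 6 5 3 7 4)
  after f: (1 6 4 7 3 5)
  after r: (1 7 2)(3 4 5)

r f f r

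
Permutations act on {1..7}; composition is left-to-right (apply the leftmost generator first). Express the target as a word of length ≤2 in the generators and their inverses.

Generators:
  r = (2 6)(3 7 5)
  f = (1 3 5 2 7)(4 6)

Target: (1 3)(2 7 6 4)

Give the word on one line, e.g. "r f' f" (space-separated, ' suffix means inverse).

f' r'

  after f': (1 7 2 5 3)(4 6)
  after r': (1 3)(2 7 6 4)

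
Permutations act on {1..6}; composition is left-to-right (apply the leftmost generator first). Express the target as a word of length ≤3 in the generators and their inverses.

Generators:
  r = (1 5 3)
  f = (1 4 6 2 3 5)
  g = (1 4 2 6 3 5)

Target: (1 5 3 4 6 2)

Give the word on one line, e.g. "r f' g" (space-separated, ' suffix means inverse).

  after r: (1 5 3)
  after f: (2 3 4 6)
  after r: (1 5 3 4 6 2)

r f r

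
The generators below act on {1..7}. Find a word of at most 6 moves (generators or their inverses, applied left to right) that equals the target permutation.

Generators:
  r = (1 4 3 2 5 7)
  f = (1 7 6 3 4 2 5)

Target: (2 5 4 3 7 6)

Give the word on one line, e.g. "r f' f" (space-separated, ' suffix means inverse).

  after f': (1 5 2 4 3 6 7)
  after f': (1 2 3 7 5 4 6)
  after r: (1 5 3)(4 6)
  after f: (2 5 4 3 7 6)

f' f' r f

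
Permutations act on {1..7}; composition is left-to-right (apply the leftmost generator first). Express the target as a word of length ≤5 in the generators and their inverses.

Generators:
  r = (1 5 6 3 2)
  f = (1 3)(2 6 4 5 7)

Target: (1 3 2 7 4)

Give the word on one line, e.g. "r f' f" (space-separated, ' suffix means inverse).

f r r f'

  after f: (1 3)(2 6 4 5 7)
  after r: (1 2 3 5 7)(4 6)
  after r: (3 6 4)(5 7)
  after f': (1 3 2 7 4)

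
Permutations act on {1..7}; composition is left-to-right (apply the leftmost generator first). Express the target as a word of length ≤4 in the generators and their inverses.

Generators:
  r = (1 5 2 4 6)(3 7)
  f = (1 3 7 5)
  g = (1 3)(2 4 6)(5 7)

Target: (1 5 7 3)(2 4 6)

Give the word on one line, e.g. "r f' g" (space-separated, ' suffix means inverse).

  after g': (1 3)(2 6 4)(5 7)
  after g': (2 4 6)
  after f': (1 5 7 3)(2 4 6)

g' g' f'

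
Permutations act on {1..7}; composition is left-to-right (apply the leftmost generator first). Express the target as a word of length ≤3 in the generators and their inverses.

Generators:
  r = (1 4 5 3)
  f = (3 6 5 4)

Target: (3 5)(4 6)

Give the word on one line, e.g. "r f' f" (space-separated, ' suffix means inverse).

f' f'

  after f': (3 4 5 6)
  after f': (3 5)(4 6)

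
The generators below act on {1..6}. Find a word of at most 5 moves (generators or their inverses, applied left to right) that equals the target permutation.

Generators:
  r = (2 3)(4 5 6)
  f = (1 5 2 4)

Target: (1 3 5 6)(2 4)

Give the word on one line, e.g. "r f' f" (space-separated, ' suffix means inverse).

  after f: (1 5 2 4)
  after f: (1 2)(4 5)
  after r': (1 3 2)(5 6)
  after f': (1 3 5 6)(2 4)

f f r' f'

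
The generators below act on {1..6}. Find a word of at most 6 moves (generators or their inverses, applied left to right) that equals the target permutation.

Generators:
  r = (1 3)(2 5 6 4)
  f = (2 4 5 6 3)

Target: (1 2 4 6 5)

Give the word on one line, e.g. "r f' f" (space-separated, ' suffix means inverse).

f f r' f

  after f: (2 4 5 6 3)
  after f: (2 5 3 4 6)
  after r': (1 3 6 4 5)
  after f: (1 2 4 6 5)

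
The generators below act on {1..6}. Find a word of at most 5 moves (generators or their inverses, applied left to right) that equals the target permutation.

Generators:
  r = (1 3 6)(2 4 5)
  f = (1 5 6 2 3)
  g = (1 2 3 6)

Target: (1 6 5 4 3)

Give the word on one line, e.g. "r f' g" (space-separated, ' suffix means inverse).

  after g': (1 6 3 2)
  after r': (1 3 5 4 2 6)
  after g': (1 2 3 5 4)
  after f': (1 6 5 4 3)

g' r' g' f'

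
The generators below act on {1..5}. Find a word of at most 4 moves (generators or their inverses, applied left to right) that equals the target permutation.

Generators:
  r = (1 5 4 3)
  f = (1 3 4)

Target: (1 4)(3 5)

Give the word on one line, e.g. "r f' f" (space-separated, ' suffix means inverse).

r f' r' f'

  after r: (1 5 4 3)
  after f': (1 5 3 4)
  after r': (3 5 4)
  after f': (1 4)(3 5)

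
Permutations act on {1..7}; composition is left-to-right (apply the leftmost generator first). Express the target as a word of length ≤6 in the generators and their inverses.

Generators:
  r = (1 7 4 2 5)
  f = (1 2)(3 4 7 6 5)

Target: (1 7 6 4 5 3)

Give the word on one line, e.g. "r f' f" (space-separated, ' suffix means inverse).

f f r r f

  after f: (1 2)(3 4 7 6 5)
  after f: (3 7 5 4 6)
  after r: (1 7)(2 5)(3 4 6)
  after r: (1 4 6 3 2)
  after f: (1 7 6 4 5 3)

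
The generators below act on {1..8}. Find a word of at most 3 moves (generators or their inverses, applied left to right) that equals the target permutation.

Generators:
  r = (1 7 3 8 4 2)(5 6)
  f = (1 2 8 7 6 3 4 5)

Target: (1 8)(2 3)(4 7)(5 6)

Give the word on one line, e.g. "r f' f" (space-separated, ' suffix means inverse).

  after r': (1 2 4 8 3 7)(5 6)
  after r': (1 4 3)(2 8 7)
  after r': (1 8)(2 3)(4 7)(5 6)

r' r' r'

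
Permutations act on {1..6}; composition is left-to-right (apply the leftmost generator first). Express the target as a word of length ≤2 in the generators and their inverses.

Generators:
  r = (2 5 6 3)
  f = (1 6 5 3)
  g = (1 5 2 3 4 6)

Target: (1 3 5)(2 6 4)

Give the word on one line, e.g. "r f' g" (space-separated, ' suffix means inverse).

g' r

  after g': (1 6 4 3 2 5)
  after r: (1 3 5)(2 6 4)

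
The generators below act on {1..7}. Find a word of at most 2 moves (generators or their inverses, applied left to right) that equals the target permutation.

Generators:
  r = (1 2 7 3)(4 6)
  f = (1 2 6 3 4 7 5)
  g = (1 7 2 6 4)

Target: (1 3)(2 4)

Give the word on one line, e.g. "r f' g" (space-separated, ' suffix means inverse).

  after r': (1 3 7 2)(4 6)
  after g': (1 3)(2 4)

r' g'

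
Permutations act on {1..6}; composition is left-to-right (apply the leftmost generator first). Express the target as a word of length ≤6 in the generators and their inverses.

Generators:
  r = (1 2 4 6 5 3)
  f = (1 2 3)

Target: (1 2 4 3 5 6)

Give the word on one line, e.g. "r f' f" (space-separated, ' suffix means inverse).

f' r f' r r

  after f': (1 3 2)
  after r: (3 4 6 5)
  after f': (1 3 4 6 5 2)
  after r: (3 6)(4 5)
  after r: (1 2 4 3 5 6)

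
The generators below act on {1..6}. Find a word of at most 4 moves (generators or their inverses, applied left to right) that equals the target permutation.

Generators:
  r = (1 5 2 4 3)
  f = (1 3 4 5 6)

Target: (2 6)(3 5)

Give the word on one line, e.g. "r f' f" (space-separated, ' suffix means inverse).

  after r: (1 5 2 4 3)
  after f': (1 4)(2 3 6 5)
  after r: (1 3 6 2)(4 5)
  after f': (2 6)(3 5)

r f' r f'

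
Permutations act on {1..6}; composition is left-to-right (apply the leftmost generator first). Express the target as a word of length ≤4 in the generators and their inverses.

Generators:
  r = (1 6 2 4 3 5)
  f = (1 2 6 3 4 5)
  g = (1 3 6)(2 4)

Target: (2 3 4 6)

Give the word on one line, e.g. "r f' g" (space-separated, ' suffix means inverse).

  after f: (1 2 6 3 4 5)
  after r': (1 6 4 3 2)
  after g: (2 3 4 6)

f r' g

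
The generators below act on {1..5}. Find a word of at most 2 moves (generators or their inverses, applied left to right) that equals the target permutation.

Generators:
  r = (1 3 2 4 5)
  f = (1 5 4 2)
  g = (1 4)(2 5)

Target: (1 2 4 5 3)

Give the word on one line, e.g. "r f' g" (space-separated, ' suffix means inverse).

  after g: (1 4)(2 5)
  after r': (1 2 4 5 3)

g r'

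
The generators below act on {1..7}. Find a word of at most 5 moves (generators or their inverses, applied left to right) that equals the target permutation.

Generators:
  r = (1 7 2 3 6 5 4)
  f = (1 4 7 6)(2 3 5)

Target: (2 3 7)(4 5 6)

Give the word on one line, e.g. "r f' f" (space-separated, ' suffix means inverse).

r' f' r' f'

  after r': (1 4 5 6 3 2 7)
  after f': (2 4 3 5 7 6)
  after r': (1 4 2 5)(3 6 7)
  after f': (2 3 7)(4 5 6)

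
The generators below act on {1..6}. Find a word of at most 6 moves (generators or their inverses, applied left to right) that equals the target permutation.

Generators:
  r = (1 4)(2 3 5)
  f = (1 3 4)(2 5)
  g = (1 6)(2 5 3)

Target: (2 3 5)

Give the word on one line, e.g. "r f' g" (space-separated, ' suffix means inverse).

r g g r'

  after r: (1 4)(2 3 5)
  after g: (1 4 6)
  after g: (1 4)(2 5 3)
  after r': (2 3 5)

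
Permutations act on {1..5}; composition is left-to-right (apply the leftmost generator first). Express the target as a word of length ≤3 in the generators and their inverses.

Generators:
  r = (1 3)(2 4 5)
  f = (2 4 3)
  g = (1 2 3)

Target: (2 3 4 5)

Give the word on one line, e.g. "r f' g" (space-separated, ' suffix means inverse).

g' r

  after g': (1 3 2)
  after r: (2 3 4 5)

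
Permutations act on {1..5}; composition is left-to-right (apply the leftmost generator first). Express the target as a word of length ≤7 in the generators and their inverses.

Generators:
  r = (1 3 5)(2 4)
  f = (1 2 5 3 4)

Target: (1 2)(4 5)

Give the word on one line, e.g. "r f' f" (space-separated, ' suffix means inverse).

  after r': (1 5 3)(2 4)
  after r': (1 3 5)
  after r': (2 4)
  after f': (1 4)(2 3 5)
  after r': (1 2)(4 5)

r' r' r' f' r'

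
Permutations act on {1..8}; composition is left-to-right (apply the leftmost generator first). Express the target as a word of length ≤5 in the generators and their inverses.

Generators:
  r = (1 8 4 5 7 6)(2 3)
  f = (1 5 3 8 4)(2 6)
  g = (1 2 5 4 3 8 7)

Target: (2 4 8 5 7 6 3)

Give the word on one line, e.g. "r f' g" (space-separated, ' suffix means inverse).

r f f

  after r: (1 8 4 5 7 6)(2 3)
  after f: (1 4 3 6 5 7 2 8)
  after f: (2 4 8 5 7 6 3)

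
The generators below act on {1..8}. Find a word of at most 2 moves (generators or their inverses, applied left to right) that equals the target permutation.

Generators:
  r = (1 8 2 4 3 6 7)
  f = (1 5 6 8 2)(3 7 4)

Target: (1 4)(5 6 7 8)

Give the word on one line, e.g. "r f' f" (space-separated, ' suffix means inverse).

  after r': (1 7 6 3 4 2 8)
  after f: (1 4)(5 6 7 8)

r' f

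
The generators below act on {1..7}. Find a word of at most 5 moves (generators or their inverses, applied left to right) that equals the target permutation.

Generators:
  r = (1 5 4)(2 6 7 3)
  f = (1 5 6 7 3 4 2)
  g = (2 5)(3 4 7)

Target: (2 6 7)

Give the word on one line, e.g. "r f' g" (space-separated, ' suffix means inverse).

  after f': (1 2 4 3 7 6 5)
  after g: (1 5)(2 7 6)
  after f': (2 6 4 3 7 5)
  after g: (2 6 7)

f' g f' g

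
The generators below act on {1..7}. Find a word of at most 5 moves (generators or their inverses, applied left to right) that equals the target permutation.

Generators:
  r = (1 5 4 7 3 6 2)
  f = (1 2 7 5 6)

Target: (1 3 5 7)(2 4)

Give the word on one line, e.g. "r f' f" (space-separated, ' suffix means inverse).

f f r f'

  after f: (1 2 7 5 6)
  after f: (1 7 6 2 5)
  after r: (1 3 6)(2 4 7)
  after f': (1 3 5 7)(2 4)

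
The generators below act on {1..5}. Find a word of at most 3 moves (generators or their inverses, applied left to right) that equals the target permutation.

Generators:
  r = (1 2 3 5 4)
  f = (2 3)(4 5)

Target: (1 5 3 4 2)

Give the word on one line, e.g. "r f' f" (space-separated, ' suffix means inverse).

f' r' r'

  after f': (2 3)(4 5)
  after r': (1 4 3)
  after r': (1 5 3 4 2)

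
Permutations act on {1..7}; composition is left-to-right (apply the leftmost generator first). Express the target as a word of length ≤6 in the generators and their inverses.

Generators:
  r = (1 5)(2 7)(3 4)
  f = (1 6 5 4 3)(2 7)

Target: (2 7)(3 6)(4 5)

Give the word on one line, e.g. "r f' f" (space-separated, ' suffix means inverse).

f r r f r'

  after f: (1 6 5 4 3)(2 7)
  after r: (1 6)(3 5)
  after r: (1 6 5 4 3)(2 7)
  after f: (1 5 3 6 4)
  after r': (2 7)(3 6)(4 5)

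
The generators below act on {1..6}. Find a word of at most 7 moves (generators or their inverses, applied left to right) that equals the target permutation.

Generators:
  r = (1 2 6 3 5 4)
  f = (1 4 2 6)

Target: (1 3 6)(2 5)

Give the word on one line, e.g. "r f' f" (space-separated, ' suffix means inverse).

  after f: (1 4 2 6)
  after r': (1 5 3 6 4)
  after f': (1 5 3 2 4 6)
  after r': (1 3)(2 5 6 4)
  after f': (1 3 6)(2 5)

f r' f' r' f'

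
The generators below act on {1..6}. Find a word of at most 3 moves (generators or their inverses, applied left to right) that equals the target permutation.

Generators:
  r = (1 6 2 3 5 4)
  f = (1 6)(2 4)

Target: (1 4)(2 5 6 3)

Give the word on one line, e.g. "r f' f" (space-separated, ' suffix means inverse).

r r f

  after r: (1 6 2 3 5 4)
  after r: (1 2 5)(3 4 6)
  after f: (1 4)(2 5 6 3)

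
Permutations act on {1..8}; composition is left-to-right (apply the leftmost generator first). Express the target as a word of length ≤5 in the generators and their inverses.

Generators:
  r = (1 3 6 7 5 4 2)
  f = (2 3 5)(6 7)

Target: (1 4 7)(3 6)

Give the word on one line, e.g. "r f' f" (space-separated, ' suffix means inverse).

f r' r'

  after f: (2 3 5)(6 7)
  after r': (1 2)(3 7)(4 5)
  after r': (1 4 7)(3 6)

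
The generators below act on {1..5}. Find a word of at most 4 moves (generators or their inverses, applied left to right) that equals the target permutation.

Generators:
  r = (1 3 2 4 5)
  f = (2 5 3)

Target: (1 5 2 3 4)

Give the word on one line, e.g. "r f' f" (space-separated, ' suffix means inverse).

r r f

  after r: (1 3 2 4 5)
  after r: (1 2 5 3 4)
  after f: (1 5 2 3 4)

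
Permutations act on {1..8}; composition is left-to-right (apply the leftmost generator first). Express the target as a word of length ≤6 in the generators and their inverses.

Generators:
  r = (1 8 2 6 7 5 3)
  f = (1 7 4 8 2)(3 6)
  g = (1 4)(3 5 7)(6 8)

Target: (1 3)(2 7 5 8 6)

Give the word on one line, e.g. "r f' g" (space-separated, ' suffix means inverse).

f f g' f g

  after f: (1 7 4 8 2)(3 6)
  after f: (1 4 2 7 8)
  after g': (2 5 3 7 6 8 4)
  after f: (1 7 3 4)(2 5 6)
  after g: (1 3)(2 7 5 8 6)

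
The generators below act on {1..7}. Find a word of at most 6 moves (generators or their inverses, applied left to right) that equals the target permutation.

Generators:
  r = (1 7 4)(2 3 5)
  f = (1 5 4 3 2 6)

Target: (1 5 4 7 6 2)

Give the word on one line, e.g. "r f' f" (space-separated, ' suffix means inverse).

r' f' r' r' r'

  after r': (1 4 7)(2 5 3)
  after f': (1 5 4 7 6 2)
  after r': (1 3 2 4)(5 7 6)
  after r': (1 2 7 6 3 5)
  after r': (1 5 4 7 6 2)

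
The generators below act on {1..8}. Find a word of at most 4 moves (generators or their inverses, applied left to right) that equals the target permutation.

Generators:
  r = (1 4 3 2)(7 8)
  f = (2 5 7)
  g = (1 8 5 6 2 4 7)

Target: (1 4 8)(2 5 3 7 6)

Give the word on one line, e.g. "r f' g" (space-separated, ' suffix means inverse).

f f r' g

  after f: (2 5 7)
  after f: (2 7 5)
  after r': (1 2 8 7 5 3 4)
  after g: (1 4 8)(2 5 3 7 6)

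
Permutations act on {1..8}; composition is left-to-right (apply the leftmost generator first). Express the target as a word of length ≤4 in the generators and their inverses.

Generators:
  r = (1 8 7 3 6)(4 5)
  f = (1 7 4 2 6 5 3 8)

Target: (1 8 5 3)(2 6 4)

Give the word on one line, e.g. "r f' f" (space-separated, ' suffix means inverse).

  after r': (1 6 3 7 8)(4 5)
  after r': (1 3 8 6 7)
  after f: (1 8 5 3)(2 6 4)

r' r' f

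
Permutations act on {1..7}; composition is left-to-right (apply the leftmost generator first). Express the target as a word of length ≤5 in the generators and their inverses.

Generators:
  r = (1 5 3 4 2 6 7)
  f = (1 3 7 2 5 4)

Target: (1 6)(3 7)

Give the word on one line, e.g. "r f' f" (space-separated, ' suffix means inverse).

f r' f' r

  after f: (1 3 7 2 5 4)
  after r': (1 5 3 6 2)(4 7)
  after f': (1 2 4 3 6 7 5)
  after r: (1 6)(3 7)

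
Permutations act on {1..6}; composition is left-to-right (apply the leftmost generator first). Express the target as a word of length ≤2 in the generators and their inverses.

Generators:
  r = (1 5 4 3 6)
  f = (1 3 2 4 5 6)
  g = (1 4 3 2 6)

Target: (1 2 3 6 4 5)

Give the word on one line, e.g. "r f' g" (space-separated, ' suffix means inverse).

  after f: (1 3 2 4 5 6)
  after g: (1 2 3 6 4 5)

f g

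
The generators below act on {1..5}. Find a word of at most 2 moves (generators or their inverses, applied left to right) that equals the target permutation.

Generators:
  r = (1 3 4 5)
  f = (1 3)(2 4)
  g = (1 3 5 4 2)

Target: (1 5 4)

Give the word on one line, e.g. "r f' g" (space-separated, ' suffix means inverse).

f' g

  after f': (1 3)(2 4)
  after g: (1 5 4)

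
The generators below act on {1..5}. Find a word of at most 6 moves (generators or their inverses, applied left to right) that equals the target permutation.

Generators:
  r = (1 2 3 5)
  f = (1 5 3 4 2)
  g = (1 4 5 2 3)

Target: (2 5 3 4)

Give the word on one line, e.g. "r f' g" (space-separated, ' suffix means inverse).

f' r g' g' f'

  after f': (1 2 4 3 5)
  after r: (1 3)(2 4 5)
  after g': (1 2)
  after g': (1 5 4)(2 3)
  after f': (2 5 3 4)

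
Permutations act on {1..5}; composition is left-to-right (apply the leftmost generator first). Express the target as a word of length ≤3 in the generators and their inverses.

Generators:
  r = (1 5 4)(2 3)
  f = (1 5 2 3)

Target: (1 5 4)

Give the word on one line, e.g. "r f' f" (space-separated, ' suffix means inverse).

r' r'

  after r': (1 4 5)(2 3)
  after r': (1 5 4)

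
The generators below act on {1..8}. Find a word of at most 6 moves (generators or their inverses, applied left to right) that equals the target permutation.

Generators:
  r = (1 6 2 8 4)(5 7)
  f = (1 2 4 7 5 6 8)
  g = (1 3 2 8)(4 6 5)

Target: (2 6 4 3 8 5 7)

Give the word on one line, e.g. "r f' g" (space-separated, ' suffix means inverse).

  after f': (1 8 6 5 7 4 2)
  after g': (1 2 8 4 3)(5 7)
  after f: (1 4 3 2)(6 8 7)
  after r: (2 6 4 3 8 5 7)

f' g' f r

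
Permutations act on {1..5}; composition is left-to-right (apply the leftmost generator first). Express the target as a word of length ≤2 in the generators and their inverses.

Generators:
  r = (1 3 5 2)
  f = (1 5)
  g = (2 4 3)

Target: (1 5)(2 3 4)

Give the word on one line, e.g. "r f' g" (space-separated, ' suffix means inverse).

  after g': (2 3 4)
  after f: (1 5)(2 3 4)

g' f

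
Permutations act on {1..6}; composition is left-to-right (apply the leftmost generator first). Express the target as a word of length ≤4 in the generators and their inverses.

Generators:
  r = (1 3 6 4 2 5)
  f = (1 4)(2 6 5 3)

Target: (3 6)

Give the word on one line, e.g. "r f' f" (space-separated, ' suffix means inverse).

  after f': (1 4)(2 3 5 6)
  after r': (1 6 4 5 3 2)
  after r': (1 3 4 2 5)
  after r': (3 6)

f' r' r' r'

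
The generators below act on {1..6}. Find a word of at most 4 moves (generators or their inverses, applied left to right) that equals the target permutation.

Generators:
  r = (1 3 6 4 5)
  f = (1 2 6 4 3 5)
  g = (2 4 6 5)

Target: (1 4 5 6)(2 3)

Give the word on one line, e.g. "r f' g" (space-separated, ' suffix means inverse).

f' g' r

  after f': (1 5 3 4 6 2)
  after g': (1 6 5 3 2)
  after r: (1 4 5 6)(2 3)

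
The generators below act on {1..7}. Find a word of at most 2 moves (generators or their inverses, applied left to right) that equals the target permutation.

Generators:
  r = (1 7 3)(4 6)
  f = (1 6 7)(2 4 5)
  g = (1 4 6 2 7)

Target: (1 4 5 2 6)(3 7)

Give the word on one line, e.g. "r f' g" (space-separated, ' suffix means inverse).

f r'

  after f: (1 6 7)(2 4 5)
  after r': (1 4 5 2 6)(3 7)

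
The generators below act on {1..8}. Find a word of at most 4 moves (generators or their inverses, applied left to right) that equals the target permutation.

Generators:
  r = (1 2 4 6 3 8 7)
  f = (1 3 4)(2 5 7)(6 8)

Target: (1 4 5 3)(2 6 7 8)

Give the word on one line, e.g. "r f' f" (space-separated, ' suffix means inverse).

  after r: (1 2 4 6 3 8 7)
  after f': (1 7 4 8 5 2 3 6)
  after r: (2 8 5 4 7 6)
  after f': (1 4 5 3)(2 6 7 8)

r f' r f'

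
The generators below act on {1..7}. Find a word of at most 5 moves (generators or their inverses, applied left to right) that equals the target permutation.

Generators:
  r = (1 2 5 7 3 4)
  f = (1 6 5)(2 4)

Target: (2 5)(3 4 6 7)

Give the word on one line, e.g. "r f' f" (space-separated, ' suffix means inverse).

f r f f

  after f: (1 6 5)(2 4)
  after r: (1 6 7 3 4 5 2)
  after f: (1 5 4)(2 6 7 3)
  after f: (2 5)(3 4 6 7)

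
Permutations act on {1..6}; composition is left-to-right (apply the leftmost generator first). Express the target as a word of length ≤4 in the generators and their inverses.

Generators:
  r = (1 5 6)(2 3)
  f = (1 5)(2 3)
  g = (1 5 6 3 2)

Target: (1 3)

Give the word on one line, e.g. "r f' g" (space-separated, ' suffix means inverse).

r' g

  after r': (1 6 5)(2 3)
  after g: (1 3)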